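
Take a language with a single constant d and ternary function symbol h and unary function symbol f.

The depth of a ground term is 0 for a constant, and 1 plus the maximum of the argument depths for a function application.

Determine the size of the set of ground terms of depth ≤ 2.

31

Let N_k count ground terms of depth at most k. Each non-constant term of depth ≤ k is some function symbol applied to depth-≤(k−1) arguments, giving N_k = 1 + N_{k-1}^3 + N_{k-1}.
N_0 = 1
N_1 = 1 + 1^3 + 1 = 3
N_2 = 1 + 3^3 + 3 = 31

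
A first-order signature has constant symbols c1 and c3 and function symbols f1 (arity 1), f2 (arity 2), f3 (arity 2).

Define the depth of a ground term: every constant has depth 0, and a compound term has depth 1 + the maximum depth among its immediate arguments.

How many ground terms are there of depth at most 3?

Let N_k = |{terms of depth ≤ k}|. Then N_0 = 2 and N_k = 2 + N_{k-1} + N_{k-1}^2 + N_{k-1}^2 for k ≥ 1 (one summand per function symbol, arity giving the exponent).
N_0 = 2
N_1 = 2 + 2 + 2^2 + 2^2 = 12
N_2 = 2 + 12 + 12^2 + 12^2 = 302
N_3 = 2 + 302 + 302^2 + 302^2 = 182712

182712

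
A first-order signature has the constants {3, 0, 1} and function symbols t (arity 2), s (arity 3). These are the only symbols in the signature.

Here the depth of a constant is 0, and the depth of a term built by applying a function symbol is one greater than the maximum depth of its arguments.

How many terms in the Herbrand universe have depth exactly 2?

Write N_k for the number of ground terms of depth ≤ k. A term of depth ≤ k is either a constant or a function symbol applied to arguments of depth ≤ k−1, so N_k = 3 + N_{k-1}^2 + N_{k-1}^3.
N_0 = 3
N_1 = 3 + 3^2 + 3^3 = 39
N_2 = 3 + 39^2 + 39^3 = 60843
Terms of depth exactly 2: N_2 − N_1 = 60843 − 39 = 60804.

60804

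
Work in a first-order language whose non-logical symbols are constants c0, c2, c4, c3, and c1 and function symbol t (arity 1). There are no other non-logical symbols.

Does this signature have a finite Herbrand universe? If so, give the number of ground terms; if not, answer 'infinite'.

infinite

The signature has at least one function symbol (t, arity 1) and at least one constant (c0).
Iterating t gives infinitely many distinct ground terms: c0, t(c0), t(t(c0)), ...
So the Herbrand universe is infinite.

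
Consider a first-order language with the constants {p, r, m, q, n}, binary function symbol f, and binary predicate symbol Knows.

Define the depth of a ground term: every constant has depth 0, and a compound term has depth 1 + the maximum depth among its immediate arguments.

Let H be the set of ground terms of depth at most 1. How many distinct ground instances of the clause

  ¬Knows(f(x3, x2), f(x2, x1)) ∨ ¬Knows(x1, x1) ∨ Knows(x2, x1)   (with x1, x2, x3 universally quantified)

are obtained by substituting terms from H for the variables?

Ground terms of depth ≤ 1:
  If N_k denotes the number of depth-≤k ground terms, the 5 constants give N_0 = 5, and each function symbol of arity r contributes N_{k-1}^r new terms at level k: N_k = 5 + N_{k-1}^2.
  N_0 = 5
  N_1 = 5 + 5^2 = 30
So there are 30 ground terms available for substitution.
The body mentions every one of the 3 quantified variables; since ground terms form a free algebra, no two substitutions collapse to the same formula.
Number of ground instances = 30^3 = 27000.

27000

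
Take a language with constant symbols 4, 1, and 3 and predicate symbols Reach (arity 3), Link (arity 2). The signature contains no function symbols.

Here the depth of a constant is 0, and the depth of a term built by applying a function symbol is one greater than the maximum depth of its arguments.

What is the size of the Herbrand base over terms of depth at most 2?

First count ground terms of depth ≤ 2.
With no function symbols every ground term is a constant, so there are exactly 3 ground terms at every depth bound.
N_0 = 3
N_1 = 3
N_2 = 3
Explicitly: 4, 1, 3.
So |H| = 3.
Each predicate of arity r yields |H|^r ground atoms (one per choice of an r-tuple from H):
  Reach: 3^3 = 27;  Link: 3^2 = 9
Total ground atoms: 27 + 9 = 36.

36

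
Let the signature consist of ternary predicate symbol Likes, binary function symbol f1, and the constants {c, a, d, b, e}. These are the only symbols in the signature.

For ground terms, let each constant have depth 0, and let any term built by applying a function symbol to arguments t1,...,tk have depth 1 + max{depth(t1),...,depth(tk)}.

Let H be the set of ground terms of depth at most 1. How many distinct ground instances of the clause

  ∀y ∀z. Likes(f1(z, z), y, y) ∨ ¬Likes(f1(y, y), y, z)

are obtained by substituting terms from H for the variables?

Ground terms of depth ≤ 1:
  Write N_k for the number of ground terms of depth ≤ k. A term of depth ≤ k is either a constant or a function symbol applied to arguments of depth ≤ k−1, so N_k = 5 + N_{k-1}^2.
  N_0 = 5
  N_1 = 5 + 5^2 = 30
So there are 30 ground terms available for substitution.
The body mentions every one of the 2 quantified variables; since ground terms form a free algebra, no two substitutions collapse to the same formula.
Number of ground instances = 30^2 = 900.

900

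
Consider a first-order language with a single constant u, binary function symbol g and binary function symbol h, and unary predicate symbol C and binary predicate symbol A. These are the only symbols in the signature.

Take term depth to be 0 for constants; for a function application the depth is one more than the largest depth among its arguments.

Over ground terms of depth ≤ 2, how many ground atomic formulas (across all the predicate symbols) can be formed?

380

First count ground terms of depth ≤ 2.
Write N_k for the number of ground terms of depth ≤ k. A term of depth ≤ k is either a constant or a function symbol applied to arguments of depth ≤ k−1, so N_k = 1 + N_{k-1}^2 + N_{k-1}^2.
N_0 = 1
N_1 = 1 + 1^2 + 1^2 = 3
N_2 = 1 + 3^2 + 3^2 = 19
So |H| = 19.
For each predicate symbol, the number of ground atoms is |H| raised to its arity; summing:
  C: 19;  A: 19^2 = 361
Total ground atoms: 19 + 361 = 380.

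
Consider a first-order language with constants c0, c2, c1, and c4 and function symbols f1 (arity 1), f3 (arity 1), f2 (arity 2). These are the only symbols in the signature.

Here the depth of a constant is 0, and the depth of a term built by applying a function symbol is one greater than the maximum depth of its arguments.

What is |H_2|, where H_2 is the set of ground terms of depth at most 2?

844

Write N_k for the number of ground terms of depth ≤ k. A term of depth ≤ k is either a constant or a function symbol applied to arguments of depth ≤ k−1, so N_k = 4 + N_{k-1} + N_{k-1} + N_{k-1}^2.
N_0 = 4
N_1 = 4 + 4 + 4 + 4^2 = 28
N_2 = 4 + 28 + 28 + 28^2 = 844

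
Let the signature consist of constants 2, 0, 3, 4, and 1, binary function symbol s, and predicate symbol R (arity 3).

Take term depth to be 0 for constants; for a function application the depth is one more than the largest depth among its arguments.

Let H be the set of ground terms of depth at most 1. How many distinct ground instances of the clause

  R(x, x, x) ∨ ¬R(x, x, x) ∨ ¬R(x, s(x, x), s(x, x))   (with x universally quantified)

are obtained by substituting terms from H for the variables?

Ground terms of depth ≤ 1:
  Write N_k for the number of ground terms of depth ≤ k. A term of depth ≤ k is either a constant or a function symbol applied to arguments of depth ≤ k−1, so N_k = 5 + N_{k-1}^2.
  N_0 = 5
  N_1 = 5 + 5^2 = 30
So there are 30 ground terms available for substitution.
The variable x ranges independently over the available ground terms, and distinct assignments produce distinct instances.
Number of ground instances = 30.

30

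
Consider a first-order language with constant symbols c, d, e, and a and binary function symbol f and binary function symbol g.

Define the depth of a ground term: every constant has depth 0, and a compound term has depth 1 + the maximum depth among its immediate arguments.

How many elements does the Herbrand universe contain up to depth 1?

Let N_k count ground terms of depth at most k. Each non-constant term of depth ≤ k is some function symbol applied to depth-≤(k−1) arguments, giving N_k = 4 + N_{k-1}^2 + N_{k-1}^2.
N_0 = 4
N_1 = 4 + 4^2 + 4^2 = 36

36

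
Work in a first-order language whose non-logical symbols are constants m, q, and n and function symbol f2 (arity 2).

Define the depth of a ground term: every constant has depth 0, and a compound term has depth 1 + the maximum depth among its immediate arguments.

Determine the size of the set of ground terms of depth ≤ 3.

Let N_k count ground terms of depth at most k. Each non-constant term of depth ≤ k is some function symbol applied to depth-≤(k−1) arguments, giving N_k = 3 + N_{k-1}^2.
N_0 = 3
N_1 = 3 + 3^2 = 12
N_2 = 3 + 12^2 = 147
N_3 = 3 + 147^2 = 21612

21612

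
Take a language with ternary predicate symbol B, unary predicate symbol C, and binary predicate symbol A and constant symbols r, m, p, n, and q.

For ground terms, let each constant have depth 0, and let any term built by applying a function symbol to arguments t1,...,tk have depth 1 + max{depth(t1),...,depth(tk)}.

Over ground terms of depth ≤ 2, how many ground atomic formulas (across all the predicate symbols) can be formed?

155

First count ground terms of depth ≤ 2.
With no function symbols every ground term is a constant, so there are exactly 5 ground terms at every depth bound.
N_0 = 5
N_1 = 5
N_2 = 5
Explicitly: r, m, p, n, q.
So |H| = 5.
A ground atom is a predicate applied to a tuple of terms from H, so the count is the sum over predicates of |H|^arity:
  B: 5^3 = 125;  C: 5;  A: 5^2 = 25
Total ground atoms: 125 + 5 + 25 = 155.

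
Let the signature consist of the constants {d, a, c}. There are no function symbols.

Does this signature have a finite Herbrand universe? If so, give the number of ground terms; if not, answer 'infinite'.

There are no function symbols, so every ground term is one of the 3 constants.
The Herbrand universe is {d, a, c}, which is finite with 3 elements.

3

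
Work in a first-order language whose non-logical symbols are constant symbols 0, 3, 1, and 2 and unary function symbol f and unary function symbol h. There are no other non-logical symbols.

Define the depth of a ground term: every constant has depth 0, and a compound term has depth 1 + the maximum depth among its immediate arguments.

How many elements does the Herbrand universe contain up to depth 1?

Let N_k count ground terms of depth at most k. Each non-constant term of depth ≤ k is some function symbol applied to depth-≤(k−1) arguments, giving N_k = 4 + N_{k-1} + N_{k-1}.
N_0 = 4
N_1 = 4 + 4 + 4 = 12
Explicitly: 0, 3, 1, 2, f(0), f(3), f(1), f(2), h(0), h(3), h(1), h(2).

12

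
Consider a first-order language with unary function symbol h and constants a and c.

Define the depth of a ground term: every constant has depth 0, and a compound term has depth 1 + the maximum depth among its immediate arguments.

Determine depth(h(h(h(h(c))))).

4

depth(h(c)) = 1 + depth(c) = 1 + 0 = 1
depth(h(h(c))) = 1 + depth(h(c)) = 1 + 1 = 2
depth(h(h(h(c)))) = 1 + depth(h(h(c))) = 1 + 2 = 3
depth(h(h(h(h(c))))) = 1 + depth(h(h(h(c)))) = 1 + 3 = 4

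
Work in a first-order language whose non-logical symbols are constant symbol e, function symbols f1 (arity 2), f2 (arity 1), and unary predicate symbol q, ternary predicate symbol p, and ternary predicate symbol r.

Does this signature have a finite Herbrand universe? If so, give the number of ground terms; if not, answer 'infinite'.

infinite

The signature has at least one function symbol (f1, arity 2) and at least one constant (e).
Iterating f1 gives infinitely many distinct ground terms: e, f1(e, e), f1(f1(e, e), f1(e, e)), ...
So the Herbrand universe is infinite.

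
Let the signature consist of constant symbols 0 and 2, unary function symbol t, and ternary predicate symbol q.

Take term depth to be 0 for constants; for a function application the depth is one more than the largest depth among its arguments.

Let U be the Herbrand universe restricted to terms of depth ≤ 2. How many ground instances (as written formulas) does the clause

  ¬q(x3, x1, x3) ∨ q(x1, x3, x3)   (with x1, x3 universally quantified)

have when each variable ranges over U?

Ground terms of depth ≤ 2:
  Let N_k = |{terms of depth ≤ k}|. Then N_0 = 2 and N_k = 2 + N_{k-1} for k ≥ 1 (one summand per function symbol, arity giving the exponent).
  N_0 = 2
  N_1 = 2 + 2 = 4
  N_2 = 2 + 4 = 6
So there are 6 ground terms available for substitution.
The clause has 2 distinct variables (x1, x3), each appearing in the body. In the free term algebra distinct substitutions yield syntactically distinct ground instances.
Number of ground instances = 6^2 = 36.

36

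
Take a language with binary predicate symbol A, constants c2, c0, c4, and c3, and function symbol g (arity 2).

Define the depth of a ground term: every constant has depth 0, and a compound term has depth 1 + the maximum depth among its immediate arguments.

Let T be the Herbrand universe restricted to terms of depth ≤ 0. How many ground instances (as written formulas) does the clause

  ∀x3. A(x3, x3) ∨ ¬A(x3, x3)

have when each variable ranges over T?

4

Ground terms of depth ≤ 0:
  Count level by level. With function symbols g/2, the terms of depth ≤ k are the 4 constants together with each function applied to depth-≤(k−1) tuples, so N_k = 4 + N_{k-1}^2.
  N_0 = 4
So there are 4 ground terms available for substitution.
The clause has 1 distinct variable (x3), which appears in the body. In the free term algebra distinct substitutions yield syntactically distinct ground instances.
Number of ground instances = 4.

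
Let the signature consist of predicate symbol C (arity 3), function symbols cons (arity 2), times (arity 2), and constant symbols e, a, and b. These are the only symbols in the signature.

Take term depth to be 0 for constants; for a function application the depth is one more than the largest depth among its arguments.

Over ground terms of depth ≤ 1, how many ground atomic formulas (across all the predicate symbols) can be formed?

9261

First count ground terms of depth ≤ 1.
Let N_k = |{terms of depth ≤ k}|. Then N_0 = 3 and N_k = 3 + N_{k-1}^2 + N_{k-1}^2 for k ≥ 1 (one summand per function symbol, arity giving the exponent).
N_0 = 3
N_1 = 3 + 3^2 + 3^2 = 21
So |H| = 21.
A ground atom is a predicate applied to a tuple of terms from H, so the count is the sum over predicates of |H|^arity:
  C: 21^3 = 9261
Total ground atoms: 9261.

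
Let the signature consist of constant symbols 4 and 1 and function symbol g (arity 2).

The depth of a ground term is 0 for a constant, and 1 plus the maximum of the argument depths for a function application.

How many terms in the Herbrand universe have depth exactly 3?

1408

Let N_k count ground terms of depth at most k. Each non-constant term of depth ≤ k is some function symbol applied to depth-≤(k−1) arguments, giving N_k = 2 + N_{k-1}^2.
N_0 = 2
N_1 = 2 + 2^2 = 6
N_2 = 2 + 6^2 = 38
N_3 = 2 + 38^2 = 1446
Terms of depth exactly 3: N_3 − N_2 = 1446 − 38 = 1408.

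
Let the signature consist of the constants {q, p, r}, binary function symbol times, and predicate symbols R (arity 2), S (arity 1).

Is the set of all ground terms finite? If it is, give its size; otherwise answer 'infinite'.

The signature has at least one function symbol (times, arity 2) and at least one constant (q).
Iterating times gives infinitely many distinct ground terms: q, times(q, q), times(times(q, q), times(q, q)), ...
So the Herbrand universe is infinite.

infinite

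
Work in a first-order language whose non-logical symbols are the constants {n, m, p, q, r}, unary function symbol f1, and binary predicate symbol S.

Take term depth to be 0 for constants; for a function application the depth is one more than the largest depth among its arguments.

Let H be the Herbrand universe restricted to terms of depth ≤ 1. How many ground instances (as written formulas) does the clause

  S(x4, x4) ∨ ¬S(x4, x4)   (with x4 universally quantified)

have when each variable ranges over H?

10

Ground terms of depth ≤ 1:
  Count level by level. With function symbols f1/1, the terms of depth ≤ k are the 5 constants together with each function applied to depth-≤(k−1) tuples, so N_k = 5 + N_{k-1}.
  N_0 = 5
  N_1 = 5 + 5 = 10
  Explicitly: n, m, p, q, r, f1(n), f1(m), f1(p), f1(q), f1(r).
So there are 10 ground terms available for substitution.
The body mentions the single quantified variable x4; since ground terms form a free algebra, no two substitutions collapse to the same formula.
Number of ground instances = 10.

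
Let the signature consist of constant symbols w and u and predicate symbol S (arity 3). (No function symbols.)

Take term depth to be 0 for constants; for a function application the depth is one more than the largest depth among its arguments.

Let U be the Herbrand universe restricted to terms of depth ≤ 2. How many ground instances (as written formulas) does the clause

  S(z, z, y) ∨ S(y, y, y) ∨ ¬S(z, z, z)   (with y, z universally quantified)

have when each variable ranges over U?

4

Ground terms of depth ≤ 2:
  With no function symbols every ground term is a constant, so there are exactly 2 ground terms at every depth bound.
  N_0 = 2
  N_1 = 2
  N_2 = 2
So there are 2 ground terms available for substitution.
Each of y, z ranges independently over the available ground terms, and distinct assignments produce distinct instances.
Number of ground instances = 2^2 = 4.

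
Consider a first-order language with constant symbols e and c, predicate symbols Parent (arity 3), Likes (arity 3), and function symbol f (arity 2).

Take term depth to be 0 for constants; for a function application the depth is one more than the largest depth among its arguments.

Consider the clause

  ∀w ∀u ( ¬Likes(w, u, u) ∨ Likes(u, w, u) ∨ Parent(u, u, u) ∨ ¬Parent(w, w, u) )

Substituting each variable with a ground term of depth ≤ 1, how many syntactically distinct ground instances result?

Ground terms of depth ≤ 1:
  If N_k denotes the number of depth-≤k ground terms, the 2 constants give N_0 = 2, and each function symbol of arity r contributes N_{k-1}^r new terms at level k: N_k = 2 + N_{k-1}^2.
  N_0 = 2
  N_1 = 2 + 2^2 = 6
  Explicitly: e, c, f(e, e), f(e, c), f(c, e), f(c, c).
So there are 6 ground terms available for substitution.
There are 2 variables to instantiate (w, u), each occurring in at least one literal, so different choices give different ground instances.
Number of ground instances = 6^2 = 36.

36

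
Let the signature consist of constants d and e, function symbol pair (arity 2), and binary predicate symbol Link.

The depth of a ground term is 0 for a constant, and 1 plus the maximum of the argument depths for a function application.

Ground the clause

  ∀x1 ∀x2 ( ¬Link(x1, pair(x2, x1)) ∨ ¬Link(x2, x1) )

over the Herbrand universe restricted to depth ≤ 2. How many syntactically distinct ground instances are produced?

1444

Ground terms of depth ≤ 2:
  Count level by level. With function symbols pair/2, the terms of depth ≤ k are the 2 constants together with each function applied to depth-≤(k−1) tuples, so N_k = 2 + N_{k-1}^2.
  N_0 = 2
  N_1 = 2 + 2^2 = 6
  N_2 = 2 + 6^2 = 38
So there are 38 ground terms available for substitution.
The body mentions every one of the 2 quantified variables; since ground terms form a free algebra, no two substitutions collapse to the same formula.
Number of ground instances = 38^2 = 1444.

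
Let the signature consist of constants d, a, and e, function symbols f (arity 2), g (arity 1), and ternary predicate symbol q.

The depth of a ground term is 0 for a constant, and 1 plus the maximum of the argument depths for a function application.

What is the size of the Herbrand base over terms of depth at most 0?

27

First count ground terms of depth ≤ 0.
Write N_k for the number of ground terms of depth ≤ k. A term of depth ≤ k is either a constant or a function symbol applied to arguments of depth ≤ k−1, so N_k = 3 + N_{k-1}^2 + N_{k-1}.
N_0 = 3
Explicitly: d, a, e.
So |H| = 3.
Each predicate of arity r yields |H|^r ground atoms (one per choice of an r-tuple from H):
  q: 3^3 = 27
Total ground atoms: 27.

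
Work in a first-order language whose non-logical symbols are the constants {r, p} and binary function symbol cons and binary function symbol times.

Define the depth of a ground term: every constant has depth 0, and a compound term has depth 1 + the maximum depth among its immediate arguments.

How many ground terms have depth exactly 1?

8

Write N_k for the number of ground terms of depth ≤ k. A term of depth ≤ k is either a constant or a function symbol applied to arguments of depth ≤ k−1, so N_k = 2 + N_{k-1}^2 + N_{k-1}^2.
N_0 = 2
N_1 = 2 + 2^2 + 2^2 = 10
Terms of depth exactly 1: N_1 − N_0 = 10 − 2 = 8.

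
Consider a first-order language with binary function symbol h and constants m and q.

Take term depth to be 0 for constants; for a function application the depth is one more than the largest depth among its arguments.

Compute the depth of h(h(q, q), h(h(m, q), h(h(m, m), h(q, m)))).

4

depth(h(q, q)) = 1 + max(0, 0) = 1
depth(h(m, q)) = 1 + max(0, 0) = 1
depth(h(m, m)) = 1 + max(0, 0) = 1
depth(h(q, m)) = 1 + max(0, 0) = 1
depth(h(h(m, m), h(q, m))) = 1 + max(1, 1) = 2
depth(h(h(m, q), h(h(m, m), h(q, m)))) = 1 + max(1, 2) = 3
depth(h(h(q, q), h(h(m, q), h(h(m, m), h(q, m))))) = 1 + max(1, 3) = 4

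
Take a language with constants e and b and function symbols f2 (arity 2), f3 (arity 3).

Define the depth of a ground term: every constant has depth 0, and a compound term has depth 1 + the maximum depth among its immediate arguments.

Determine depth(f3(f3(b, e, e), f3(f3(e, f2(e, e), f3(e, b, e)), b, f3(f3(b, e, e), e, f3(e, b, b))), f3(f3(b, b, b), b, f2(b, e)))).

4

depth(f3(b, e, e)) = 1 + max(0, 0, 0) = 1
depth(f2(e, e)) = 1 + max(0, 0) = 1
depth(f3(e, b, e)) = 1 + max(0, 0, 0) = 1
depth(f3(e, f2(e, e), f3(e, b, e))) = 1 + max(0, 1, 1) = 2
depth(f3(e, b, b)) = 1 + max(0, 0, 0) = 1
depth(f3(f3(b, e, e), e, f3(e, b, b))) = 1 + max(1, 0, 1) = 2
depth(f3(f3(e, f2(e, e), f3(e, b, e)), b, f3(f3(b, e, e), e, f3(e, b, b)))) = 1 + max(2, 0, 2) = 3
depth(f3(b, b, b)) = 1 + max(0, 0, 0) = 1
depth(f2(b, e)) = 1 + max(0, 0) = 1
depth(f3(f3(b, b, b), b, f2(b, e))) = 1 + max(1, 0, 1) = 2
depth(f3(f3(b, e, e), f3(f3(e, f2(e, e), f3(e, b, e)), b, f3(f3(b, e, e), e, f3(e, b, b))), f3(f3(b, b, b), b, f2(b, e)))) = 1 + max(1, 3, 2) = 4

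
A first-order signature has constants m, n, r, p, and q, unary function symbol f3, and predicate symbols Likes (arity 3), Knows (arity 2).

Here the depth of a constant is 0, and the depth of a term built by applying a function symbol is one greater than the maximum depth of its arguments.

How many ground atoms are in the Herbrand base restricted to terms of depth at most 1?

First count ground terms of depth ≤ 1.
If N_k denotes the number of depth-≤k ground terms, the 5 constants give N_0 = 5, and each function symbol of arity r contributes N_{k-1}^r new terms at level k: N_k = 5 + N_{k-1}.
N_0 = 5
N_1 = 5 + 5 = 10
Explicitly: m, n, r, p, q, f3(m), f3(n), f3(r), f3(p), f3(q).
So |H| = 10.
Each predicate of arity r yields |H|^r ground atoms (one per choice of an r-tuple from H):
  Likes: 10^3 = 1000;  Knows: 10^2 = 100
Total ground atoms: 1000 + 100 = 1100.

1100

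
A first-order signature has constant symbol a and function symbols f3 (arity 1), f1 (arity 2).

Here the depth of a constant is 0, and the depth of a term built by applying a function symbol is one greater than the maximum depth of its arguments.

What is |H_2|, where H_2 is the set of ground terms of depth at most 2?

Write N_k for the number of ground terms of depth ≤ k. A term of depth ≤ k is either a constant or a function symbol applied to arguments of depth ≤ k−1, so N_k = 1 + N_{k-1} + N_{k-1}^2.
N_0 = 1
N_1 = 1 + 1 + 1^2 = 3
N_2 = 1 + 3 + 3^2 = 13

13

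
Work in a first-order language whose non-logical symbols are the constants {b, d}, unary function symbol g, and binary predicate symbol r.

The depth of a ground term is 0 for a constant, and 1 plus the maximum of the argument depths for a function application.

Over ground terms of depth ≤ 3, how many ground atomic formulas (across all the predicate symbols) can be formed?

64

First count ground terms of depth ≤ 3.
Count level by level. With function symbols g/1, the terms of depth ≤ k are the 2 constants together with each function applied to depth-≤(k−1) tuples, so N_k = 2 + N_{k-1}.
N_0 = 2
N_1 = 2 + 2 = 4
N_2 = 2 + 4 = 6
N_3 = 2 + 6 = 8
So |H| = 8.
Ground atoms are formed by filling each argument slot of a predicate with a term from H, so an r-ary predicate gives |H|^r atoms:
  r: 8^2 = 64
Total ground atoms: 64.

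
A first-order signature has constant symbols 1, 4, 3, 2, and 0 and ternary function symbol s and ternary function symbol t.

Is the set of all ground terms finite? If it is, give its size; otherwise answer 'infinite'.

The signature has at least one function symbol (s, arity 3) and at least one constant (1).
Iterating s gives infinitely many distinct ground terms: 1, s(1, 1, 1), s(s(1, 1, 1), s(1, 1, 1), s(1, 1, 1)), ...
So the Herbrand universe is infinite.

infinite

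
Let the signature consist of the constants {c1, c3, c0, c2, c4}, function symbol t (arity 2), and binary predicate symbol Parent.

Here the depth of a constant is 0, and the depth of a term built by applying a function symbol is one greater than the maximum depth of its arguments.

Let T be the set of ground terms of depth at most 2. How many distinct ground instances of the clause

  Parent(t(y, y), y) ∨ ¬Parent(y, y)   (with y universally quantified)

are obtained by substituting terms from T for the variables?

905

Ground terms of depth ≤ 2:
  Let N_k count ground terms of depth at most k. Each non-constant term of depth ≤ k is some function symbol applied to depth-≤(k−1) arguments, giving N_k = 5 + N_{k-1}^2.
  N_0 = 5
  N_1 = 5 + 5^2 = 30
  N_2 = 5 + 30^2 = 905
So there are 905 ground terms available for substitution.
The clause has 1 distinct variable (y), which appears in the body. In the free term algebra distinct substitutions yield syntactically distinct ground instances.
Number of ground instances = 905.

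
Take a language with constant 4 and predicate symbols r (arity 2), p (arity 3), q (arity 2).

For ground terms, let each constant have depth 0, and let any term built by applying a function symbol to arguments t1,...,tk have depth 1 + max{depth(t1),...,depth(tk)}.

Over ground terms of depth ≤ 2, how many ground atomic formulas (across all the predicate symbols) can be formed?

3

First count ground terms of depth ≤ 2.
With no function symbols every ground term is a constant, so there is exactly 1 ground term at every depth bound.
N_0 = 1
N_1 = 1
N_2 = 1
Explicitly: 4.
So |H| = 1.
A ground atom is a predicate applied to a tuple of terms from H, so the count is the sum over predicates of |H|^arity:
  r: 1^2 = 1;  p: 1^3 = 1;  q: 1^2 = 1
Total ground atoms: 1 + 1 + 1 = 3.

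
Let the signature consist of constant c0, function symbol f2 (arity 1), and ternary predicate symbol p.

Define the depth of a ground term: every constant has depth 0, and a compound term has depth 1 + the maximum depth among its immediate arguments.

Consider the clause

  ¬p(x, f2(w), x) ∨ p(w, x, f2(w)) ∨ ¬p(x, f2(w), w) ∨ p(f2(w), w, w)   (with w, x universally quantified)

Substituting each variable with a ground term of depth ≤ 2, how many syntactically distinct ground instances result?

Ground terms of depth ≤ 2:
  Write N_k for the number of ground terms of depth ≤ k. A term of depth ≤ k is either a constant or a function symbol applied to arguments of depth ≤ k−1, so N_k = 1 + N_{k-1}.
  N_0 = 1
  N_1 = 1 + 1 = 2
  N_2 = 1 + 2 = 3
So there are 3 ground terms available for substitution.
The clause has 2 distinct variables (w, x), each appearing in the body. In the free term algebra distinct substitutions yield syntactically distinct ground instances.
Number of ground instances = 3^2 = 9.

9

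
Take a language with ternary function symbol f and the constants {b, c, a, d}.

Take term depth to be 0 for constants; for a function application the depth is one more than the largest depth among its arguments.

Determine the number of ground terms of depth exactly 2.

314368

Write N_k for the number of ground terms of depth ≤ k. A term of depth ≤ k is either a constant or a function symbol applied to arguments of depth ≤ k−1, so N_k = 4 + N_{k-1}^3.
N_0 = 4
N_1 = 4 + 4^3 = 68
N_2 = 4 + 68^3 = 314436
Terms of depth exactly 2: N_2 − N_1 = 314436 − 68 = 314368.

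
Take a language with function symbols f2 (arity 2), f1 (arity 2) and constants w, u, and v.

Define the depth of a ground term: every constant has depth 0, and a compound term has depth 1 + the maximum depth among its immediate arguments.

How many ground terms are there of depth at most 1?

Write N_k for the number of ground terms of depth ≤ k. A term of depth ≤ k is either a constant or a function symbol applied to arguments of depth ≤ k−1, so N_k = 3 + N_{k-1}^2 + N_{k-1}^2.
N_0 = 3
N_1 = 3 + 3^2 + 3^2 = 21

21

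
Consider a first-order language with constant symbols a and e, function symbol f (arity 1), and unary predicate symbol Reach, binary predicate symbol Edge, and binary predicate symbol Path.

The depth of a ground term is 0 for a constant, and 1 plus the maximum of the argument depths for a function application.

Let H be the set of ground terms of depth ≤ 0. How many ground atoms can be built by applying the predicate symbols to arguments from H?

First count ground terms of depth ≤ 0.
Let N_k count ground terms of depth at most k. Each non-constant term of depth ≤ k is some function symbol applied to depth-≤(k−1) arguments, giving N_k = 2 + N_{k-1}.
N_0 = 2
Explicitly: a, e.
So |H| = 2.
Each predicate of arity r yields |H|^r ground atoms (one per choice of an r-tuple from H):
  Reach: 2;  Edge: 2^2 = 4;  Path: 2^2 = 4
Total ground atoms: 2 + 4 + 4 = 10.

10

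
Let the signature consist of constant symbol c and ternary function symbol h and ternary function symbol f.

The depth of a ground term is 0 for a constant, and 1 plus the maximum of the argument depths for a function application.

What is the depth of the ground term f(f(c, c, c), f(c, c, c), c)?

2

depth(f(c, c, c)) = 1 + max(0, 0, 0) = 1
depth(f(f(c, c, c), f(c, c, c), c)) = 1 + max(1, 1, 0) = 2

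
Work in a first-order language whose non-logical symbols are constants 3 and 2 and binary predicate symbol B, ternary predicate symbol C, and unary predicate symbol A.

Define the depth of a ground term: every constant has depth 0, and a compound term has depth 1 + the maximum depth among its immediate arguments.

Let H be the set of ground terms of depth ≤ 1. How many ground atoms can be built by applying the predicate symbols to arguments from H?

First count ground terms of depth ≤ 1.
With no function symbols every ground term is a constant, so there are exactly 2 ground terms at every depth bound.
N_0 = 2
N_1 = 2
Explicitly: 3, 2.
So |H| = 2.
Ground atoms are formed by filling each argument slot of a predicate with a term from H, so an r-ary predicate gives |H|^r atoms:
  B: 2^2 = 4;  C: 2^3 = 8;  A: 2
Total ground atoms: 4 + 8 + 2 = 14.

14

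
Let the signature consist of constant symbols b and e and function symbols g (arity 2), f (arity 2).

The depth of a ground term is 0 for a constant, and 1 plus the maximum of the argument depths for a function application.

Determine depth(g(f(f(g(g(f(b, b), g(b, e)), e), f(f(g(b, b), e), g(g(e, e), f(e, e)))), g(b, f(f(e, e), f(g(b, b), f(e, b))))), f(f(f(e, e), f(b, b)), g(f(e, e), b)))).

6

depth(f(b, b)) = 1 + max(0, 0) = 1
depth(g(b, e)) = 1 + max(0, 0) = 1
depth(g(f(b, b), g(b, e))) = 1 + max(1, 1) = 2
depth(g(g(f(b, b), g(b, e)), e)) = 1 + max(2, 0) = 3
depth(g(b, b)) = 1 + max(0, 0) = 1
depth(f(g(b, b), e)) = 1 + max(1, 0) = 2
depth(g(e, e)) = 1 + max(0, 0) = 1
depth(f(e, e)) = 1 + max(0, 0) = 1
depth(g(g(e, e), f(e, e))) = 1 + max(1, 1) = 2
depth(f(f(g(b, b), e), g(g(e, e), f(e, e)))) = 1 + max(2, 2) = 3
depth(f(g(g(f(b, b), g(b, e)), e), f(f(g(b, b), e), g(g(e, e), f(e, e))))) = 1 + max(3, 3) = 4
depth(f(e, b)) = 1 + max(0, 0) = 1
depth(f(g(b, b), f(e, b))) = 1 + max(1, 1) = 2
depth(f(f(e, e), f(g(b, b), f(e, b)))) = 1 + max(1, 2) = 3
depth(g(b, f(f(e, e), f(g(b, b), f(e, b))))) = 1 + max(0, 3) = 4
depth(f(f(g(g(f(b, b), g(b, e)), e), f(f(g(b, b), e), g(g(e, e), f(e, e)))), g(b, f(f(e, e), f(g(b, b), f(e, b)))))) = 1 + max(4, 4) = 5
depth(f(f(e, e), f(b, b))) = 1 + max(1, 1) = 2
depth(g(f(e, e), b)) = 1 + max(1, 0) = 2
depth(f(f(f(e, e), f(b, b)), g(f(e, e), b))) = 1 + max(2, 2) = 3
depth(g(f(f(g(g(f(b, b), g(b, e)), e), f(f(g(b, b), e), g(g(e, e), f(e, e)))), g(b, f(f(e, e), f(g(b, b), f(e, b))))), f(f(f(e, e), f(b, b)), g(f(e, e), b)))) = 1 + max(5, 3) = 6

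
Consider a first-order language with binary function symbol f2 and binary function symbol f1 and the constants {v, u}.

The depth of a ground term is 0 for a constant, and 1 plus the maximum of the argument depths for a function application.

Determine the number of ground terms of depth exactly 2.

Write N_k for the number of ground terms of depth ≤ k. A term of depth ≤ k is either a constant or a function symbol applied to arguments of depth ≤ k−1, so N_k = 2 + N_{k-1}^2 + N_{k-1}^2.
N_0 = 2
N_1 = 2 + 2^2 + 2^2 = 10
N_2 = 2 + 10^2 + 10^2 = 202
Terms of depth exactly 2: N_2 − N_1 = 202 − 10 = 192.

192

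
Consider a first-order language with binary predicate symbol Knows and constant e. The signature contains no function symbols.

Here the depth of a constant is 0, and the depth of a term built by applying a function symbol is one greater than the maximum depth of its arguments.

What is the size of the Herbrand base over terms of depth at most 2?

1

First count ground terms of depth ≤ 2.
With no function symbols every ground term is a constant, so there is exactly 1 ground term at every depth bound.
N_0 = 1
N_1 = 1
N_2 = 1
Explicitly: e.
So |H| = 1.
For each predicate symbol, the number of ground atoms is |H| raised to its arity; summing:
  Knows: 1^2 = 1
Total ground atoms: 1.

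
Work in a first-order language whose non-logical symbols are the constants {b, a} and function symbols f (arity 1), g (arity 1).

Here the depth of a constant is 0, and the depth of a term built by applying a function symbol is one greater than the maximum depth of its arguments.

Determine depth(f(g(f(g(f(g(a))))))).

depth(g(a)) = 1 + depth(a) = 1 + 0 = 1
depth(f(g(a))) = 1 + depth(g(a)) = 1 + 1 = 2
depth(g(f(g(a)))) = 1 + depth(f(g(a))) = 1 + 2 = 3
depth(f(g(f(g(a))))) = 1 + depth(g(f(g(a)))) = 1 + 3 = 4
depth(g(f(g(f(g(a)))))) = 1 + depth(f(g(f(g(a))))) = 1 + 4 = 5
depth(f(g(f(g(f(g(a))))))) = 1 + depth(g(f(g(f(g(a)))))) = 1 + 5 = 6

6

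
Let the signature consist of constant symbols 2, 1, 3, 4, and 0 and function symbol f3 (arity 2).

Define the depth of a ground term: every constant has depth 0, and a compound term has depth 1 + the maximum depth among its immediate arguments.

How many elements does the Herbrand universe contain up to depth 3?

Let N_k = |{terms of depth ≤ k}|. Then N_0 = 5 and N_k = 5 + N_{k-1}^2 for k ≥ 1 (one summand per function symbol, arity giving the exponent).
N_0 = 5
N_1 = 5 + 5^2 = 30
N_2 = 5 + 30^2 = 905
N_3 = 5 + 905^2 = 819030

819030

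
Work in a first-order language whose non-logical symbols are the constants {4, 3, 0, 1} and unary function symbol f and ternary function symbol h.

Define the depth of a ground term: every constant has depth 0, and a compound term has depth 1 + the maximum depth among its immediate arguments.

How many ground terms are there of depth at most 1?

72

Count level by level. With function symbols f/1, h/3, the terms of depth ≤ k are the 4 constants together with each function applied to depth-≤(k−1) tuples, so N_k = 4 + N_{k-1} + N_{k-1}^3.
N_0 = 4
N_1 = 4 + 4 + 4^3 = 72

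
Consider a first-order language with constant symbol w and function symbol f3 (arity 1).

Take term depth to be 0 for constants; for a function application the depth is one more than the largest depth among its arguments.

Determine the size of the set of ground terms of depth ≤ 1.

2

Write N_k for the number of ground terms of depth ≤ k. A term of depth ≤ k is either a constant or a function symbol applied to arguments of depth ≤ k−1, so N_k = 1 + N_{k-1}.
N_0 = 1
N_1 = 1 + 1 = 2
Explicitly: w, f3(w).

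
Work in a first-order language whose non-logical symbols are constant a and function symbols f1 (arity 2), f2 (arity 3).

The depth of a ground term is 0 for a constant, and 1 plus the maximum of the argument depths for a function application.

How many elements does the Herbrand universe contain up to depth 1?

Let N_k count ground terms of depth at most k. Each non-constant term of depth ≤ k is some function symbol applied to depth-≤(k−1) arguments, giving N_k = 1 + N_{k-1}^2 + N_{k-1}^3.
N_0 = 1
N_1 = 1 + 1^2 + 1^3 = 3
Explicitly: a, f1(a, a), f2(a, a, a).

3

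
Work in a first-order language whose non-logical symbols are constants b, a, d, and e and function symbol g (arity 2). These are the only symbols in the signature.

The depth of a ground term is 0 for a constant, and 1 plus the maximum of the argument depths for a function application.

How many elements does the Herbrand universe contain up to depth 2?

If N_k denotes the number of depth-≤k ground terms, the 4 constants give N_0 = 4, and each function symbol of arity r contributes N_{k-1}^r new terms at level k: N_k = 4 + N_{k-1}^2.
N_0 = 4
N_1 = 4 + 4^2 = 20
N_2 = 4 + 20^2 = 404

404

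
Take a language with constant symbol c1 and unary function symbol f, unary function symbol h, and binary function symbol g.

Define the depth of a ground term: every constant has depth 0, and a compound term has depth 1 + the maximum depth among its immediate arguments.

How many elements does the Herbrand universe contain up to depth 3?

Let N_k count ground terms of depth at most k. Each non-constant term of depth ≤ k is some function symbol applied to depth-≤(k−1) arguments, giving N_k = 1 + N_{k-1} + N_{k-1} + N_{k-1}^2.
N_0 = 1
N_1 = 1 + 1 + 1 + 1^2 = 4
N_2 = 1 + 4 + 4 + 4^2 = 25
N_3 = 1 + 25 + 25 + 25^2 = 676

676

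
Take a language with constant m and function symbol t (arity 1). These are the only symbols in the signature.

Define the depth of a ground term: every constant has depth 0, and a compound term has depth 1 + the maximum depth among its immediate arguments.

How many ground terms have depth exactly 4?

1

Count level by level. With function symbols t/1, the terms of depth ≤ k are the 1 constant together with each function applied to depth-≤(k−1) tuples, so N_k = 1 + N_{k-1}.
N_0 = 1
N_1 = 1 + 1 = 2
N_2 = 1 + 2 = 3
N_3 = 1 + 3 = 4
N_4 = 1 + 4 = 5
Terms of depth exactly 4: N_4 − N_3 = 5 − 4 = 1.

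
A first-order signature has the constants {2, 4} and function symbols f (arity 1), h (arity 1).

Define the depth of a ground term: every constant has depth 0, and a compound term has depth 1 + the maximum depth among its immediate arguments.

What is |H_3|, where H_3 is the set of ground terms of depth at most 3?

30

Let N_k count ground terms of depth at most k. Each non-constant term of depth ≤ k is some function symbol applied to depth-≤(k−1) arguments, giving N_k = 2 + N_{k-1} + N_{k-1}.
N_0 = 2
N_1 = 2 + 2 + 2 = 6
N_2 = 2 + 6 + 6 = 14
N_3 = 2 + 14 + 14 = 30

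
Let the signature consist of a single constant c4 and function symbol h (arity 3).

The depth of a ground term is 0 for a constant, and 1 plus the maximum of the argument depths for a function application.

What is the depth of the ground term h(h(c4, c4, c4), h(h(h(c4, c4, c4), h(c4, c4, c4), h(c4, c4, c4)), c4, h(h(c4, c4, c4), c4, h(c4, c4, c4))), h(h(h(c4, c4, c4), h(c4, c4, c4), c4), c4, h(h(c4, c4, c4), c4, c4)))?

4

depth(h(c4, c4, c4)) = 1 + max(0, 0, 0) = 1
depth(h(h(c4, c4, c4), h(c4, c4, c4), h(c4, c4, c4))) = 1 + max(1, 1, 1) = 2
depth(h(h(c4, c4, c4), c4, h(c4, c4, c4))) = 1 + max(1, 0, 1) = 2
depth(h(h(h(c4, c4, c4), h(c4, c4, c4), h(c4, c4, c4)), c4, h(h(c4, c4, c4), c4, h(c4, c4, c4)))) = 1 + max(2, 0, 2) = 3
depth(h(h(c4, c4, c4), h(c4, c4, c4), c4)) = 1 + max(1, 1, 0) = 2
depth(h(h(c4, c4, c4), c4, c4)) = 1 + max(1, 0, 0) = 2
depth(h(h(h(c4, c4, c4), h(c4, c4, c4), c4), c4, h(h(c4, c4, c4), c4, c4))) = 1 + max(2, 0, 2) = 3
depth(h(h(c4, c4, c4), h(h(h(c4, c4, c4), h(c4, c4, c4), h(c4, c4, c4)), c4, h(h(c4, c4, c4), c4, h(c4, c4, c4))), h(h(h(c4, c4, c4), h(c4, c4, c4), c4), c4, h(h(c4, c4, c4), c4, c4)))) = 1 + max(1, 3, 3) = 4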